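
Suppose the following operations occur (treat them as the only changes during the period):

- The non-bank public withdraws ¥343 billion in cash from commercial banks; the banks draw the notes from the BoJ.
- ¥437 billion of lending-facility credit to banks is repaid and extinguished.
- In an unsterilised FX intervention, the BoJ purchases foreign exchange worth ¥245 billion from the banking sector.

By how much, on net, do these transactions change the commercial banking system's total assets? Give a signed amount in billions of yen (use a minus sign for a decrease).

-¥780 billion

Currency withdrawal ¥343 billion: bank balance sheets shrink → −¥343B.
Discount-window repayment ¥437 billion: bank balance sheets shrink → −¥437B.
FX purchase ¥245 billion: just an asset swap on bank balance sheets → 0.
Net: −343 − 437 + 0 = -¥780 billion.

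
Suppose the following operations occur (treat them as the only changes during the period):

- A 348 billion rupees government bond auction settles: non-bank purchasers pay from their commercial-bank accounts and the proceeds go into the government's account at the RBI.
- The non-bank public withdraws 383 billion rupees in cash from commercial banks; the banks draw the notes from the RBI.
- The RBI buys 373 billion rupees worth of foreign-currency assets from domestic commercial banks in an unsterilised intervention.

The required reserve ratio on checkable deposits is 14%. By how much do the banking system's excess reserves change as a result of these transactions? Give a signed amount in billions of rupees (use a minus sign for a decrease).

Government account inflow 348 billion rupees: reserves −348B, deposits −348B.
Currency withdrawal 383 billion rupees: reserves −383B, deposits −383B.
FX purchase 373 billion rupees: reserves +373B, deposits 0.
Totals: Δreserves = −358B, Δdeposits = −731B.
Δrequired reserves = 14% × −731B = −102.34B.
Δexcess reserves = Δreserves − Δrequired = −358B − (−102.34B) = -255.66 billion.

-255.66 billion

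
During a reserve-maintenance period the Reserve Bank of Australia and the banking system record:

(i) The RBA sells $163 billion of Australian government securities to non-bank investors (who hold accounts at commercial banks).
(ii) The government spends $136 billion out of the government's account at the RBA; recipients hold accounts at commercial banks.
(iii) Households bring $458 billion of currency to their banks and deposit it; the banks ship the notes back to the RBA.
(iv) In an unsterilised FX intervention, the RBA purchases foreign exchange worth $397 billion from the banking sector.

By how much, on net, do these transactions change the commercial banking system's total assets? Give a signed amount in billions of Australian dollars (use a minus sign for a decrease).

Asset sale (to non-banks) $163 billion: bank balance sheets shrink → −$163B.
Government spending $136 billion: bank balance sheets expand → +$136B.
Currency deposit $458 billion: bank balance sheets expand → +$458B.
FX purchase $397 billion: just an asset swap on bank balance sheets → 0.
Net: −163 + 136 + 458 + 0 = +$431 billion.

+$431 billion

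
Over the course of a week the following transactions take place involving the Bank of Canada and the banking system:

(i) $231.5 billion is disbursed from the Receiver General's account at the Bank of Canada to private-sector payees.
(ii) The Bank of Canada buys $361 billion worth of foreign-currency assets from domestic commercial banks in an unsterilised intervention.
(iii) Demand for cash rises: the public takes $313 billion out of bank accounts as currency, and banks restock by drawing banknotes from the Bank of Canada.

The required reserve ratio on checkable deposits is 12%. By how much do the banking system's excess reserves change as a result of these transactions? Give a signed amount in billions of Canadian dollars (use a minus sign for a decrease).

+$289.28 billion

Government spending $231.5 billion: reserves +$231.5B, deposits +$231.5B.
FX purchase $361 billion: reserves +$361B, deposits 0.
Currency withdrawal $313 billion: reserves −$313B, deposits −$313B.
Totals: Δreserves = +$279.5B, Δdeposits = −$81.5B.
Δrequired reserves = 12% × −$81.5B = −$9.78B.
Δexcess reserves = Δreserves − Δrequired = +$279.5B − (−$9.78B) = +$289.28 billion.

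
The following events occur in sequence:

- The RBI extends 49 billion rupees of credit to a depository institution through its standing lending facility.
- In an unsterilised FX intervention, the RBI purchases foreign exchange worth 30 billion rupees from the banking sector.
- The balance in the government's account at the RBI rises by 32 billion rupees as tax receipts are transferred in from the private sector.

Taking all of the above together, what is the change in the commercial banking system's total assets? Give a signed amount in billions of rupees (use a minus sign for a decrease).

Discount-window loan 49 billion rupees: bank balance sheets expand → +49B.
FX purchase 30 billion rupees: just an asset swap on bank balance sheets → 0.
Government account inflow 32 billion rupees: bank balance sheets shrink → −32B.
Net: 49 + 0 − 32 = +17 billion.

+17 billion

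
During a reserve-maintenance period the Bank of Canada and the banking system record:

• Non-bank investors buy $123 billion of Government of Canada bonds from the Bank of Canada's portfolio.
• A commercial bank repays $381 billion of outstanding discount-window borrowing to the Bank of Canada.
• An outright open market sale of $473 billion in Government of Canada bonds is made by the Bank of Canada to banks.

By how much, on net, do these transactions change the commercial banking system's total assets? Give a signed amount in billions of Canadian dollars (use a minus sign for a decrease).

-$504 billion

Bank of Canada balance sheet:
  Assets:      Securities −$596B, Loans to banks −$381B
  Liabilities: Bank reserves −$977B
Commercial banking system:
  Assets:      Reserves at CB −$977B, Securities +$473B
  Liabilities: Checkable deposits −$123B, Borrowings from CB −$381B
Change in total bank assets = -$504 billion.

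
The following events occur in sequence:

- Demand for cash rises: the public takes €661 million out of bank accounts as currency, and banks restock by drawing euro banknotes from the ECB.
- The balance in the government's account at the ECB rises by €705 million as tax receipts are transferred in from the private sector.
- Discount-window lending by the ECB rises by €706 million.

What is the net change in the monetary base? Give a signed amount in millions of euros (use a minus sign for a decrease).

ECB balance sheet:
  Assets:      Loans to banks +€706M
  Liabilities: Bank reserves −€660M, Currency in circulation +€661M, Government deposits +€705M
Monetary base = currency + reserves: +€661M + (−€660M) = +€1 million.

+€1 million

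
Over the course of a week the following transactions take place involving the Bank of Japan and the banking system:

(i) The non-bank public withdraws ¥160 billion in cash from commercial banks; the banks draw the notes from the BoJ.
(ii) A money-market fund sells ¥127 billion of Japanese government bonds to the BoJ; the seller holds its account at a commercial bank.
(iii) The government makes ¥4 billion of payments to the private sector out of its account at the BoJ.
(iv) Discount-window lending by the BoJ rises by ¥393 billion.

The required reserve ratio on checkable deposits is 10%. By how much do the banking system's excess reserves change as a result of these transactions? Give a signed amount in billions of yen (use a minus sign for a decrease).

Currency withdrawal ¥160 billion: reserves −¥160B, deposits −¥160B.
Asset purchase (from non-banks) ¥127 billion: reserves +¥127B, deposits +¥127B.
Government spending ¥4 billion: reserves +¥4B, deposits +¥4B.
Discount-window loan ¥393 billion: reserves +¥393B, deposits 0.
Totals: Δreserves = +¥364B, Δdeposits = −¥29B.
Δrequired reserves = 10% × −¥29B = −¥2.9B.
Δexcess reserves = Δreserves − Δrequired = +¥364B − (−¥2.9B) = +¥366.9 billion.

+¥366.9 billion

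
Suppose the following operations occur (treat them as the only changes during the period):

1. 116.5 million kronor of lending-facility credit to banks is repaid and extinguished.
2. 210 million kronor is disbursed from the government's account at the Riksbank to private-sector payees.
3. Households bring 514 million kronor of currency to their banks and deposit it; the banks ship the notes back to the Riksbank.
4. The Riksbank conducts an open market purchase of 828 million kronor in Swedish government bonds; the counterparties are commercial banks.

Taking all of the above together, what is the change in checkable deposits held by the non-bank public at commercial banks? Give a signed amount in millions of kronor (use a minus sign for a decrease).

Discount-window repayment 116.5 million kronor: the counterparty is a bank, so public deposits are unchanged → 0.
Government spending 210 million kronor: non-bank counterparties' bank balances rise → +210M.
Currency deposit 514 million kronor: non-bank counterparties' bank balances rise → +514M.
OMO purchase (from banks) 828 million kronor: the counterparty is a bank, so public deposits are unchanged → 0.
Net: 0 + 210 + 514 + 0 = +724 million.

+724 million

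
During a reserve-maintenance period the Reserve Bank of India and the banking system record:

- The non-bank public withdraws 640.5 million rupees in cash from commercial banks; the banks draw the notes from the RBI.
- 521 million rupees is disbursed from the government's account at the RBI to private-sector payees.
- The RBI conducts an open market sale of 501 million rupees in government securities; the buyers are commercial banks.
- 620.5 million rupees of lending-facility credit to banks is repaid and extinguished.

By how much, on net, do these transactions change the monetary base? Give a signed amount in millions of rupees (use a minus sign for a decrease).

Currency withdrawal 640.5 million rupees: just a shift between currency and reserves — both are base money → 0.
Government spending 521 million rupees: a non-base liability converts back to reserves → +521M.
OMO sale (to banks) 501 million rupees: RBI balance sheet contracts → −501M.
Discount-window repayment 620.5 million rupees: RBI balance sheet contracts → −620.5M.
Net: 0 + 521 − 501 − 620.5 = -600.5 million.

-600.5 million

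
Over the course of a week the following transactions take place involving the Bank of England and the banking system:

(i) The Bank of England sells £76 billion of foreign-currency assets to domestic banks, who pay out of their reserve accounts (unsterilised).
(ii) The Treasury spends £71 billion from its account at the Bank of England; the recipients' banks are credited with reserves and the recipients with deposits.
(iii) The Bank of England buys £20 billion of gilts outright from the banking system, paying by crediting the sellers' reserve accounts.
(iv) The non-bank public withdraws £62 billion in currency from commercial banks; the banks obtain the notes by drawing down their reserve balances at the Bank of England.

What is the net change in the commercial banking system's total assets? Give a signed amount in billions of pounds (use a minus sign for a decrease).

+£9 billion

Bank of England balance sheet:
  Assets:      Securities +£20B, Foreign assets −£76B
  Liabilities: Bank reserves −£47B, Currency in circulation +£62B, Government deposits −£71B
Commercial banking system:
  Assets:      Reserves at CB −£47B, Securities −£20B, Foreign assets +£76B
  Liabilities: Checkable deposits +£9B
Change in total bank assets = +£9 billion.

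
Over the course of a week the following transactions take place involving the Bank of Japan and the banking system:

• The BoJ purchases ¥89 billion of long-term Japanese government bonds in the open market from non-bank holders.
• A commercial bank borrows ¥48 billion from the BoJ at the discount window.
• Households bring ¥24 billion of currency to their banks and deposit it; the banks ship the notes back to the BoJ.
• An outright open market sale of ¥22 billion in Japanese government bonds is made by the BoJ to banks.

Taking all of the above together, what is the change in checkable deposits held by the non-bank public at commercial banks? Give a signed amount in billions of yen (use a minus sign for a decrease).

BoJ balance sheet:
  Assets:      Securities +¥67B, Loans to banks +¥48B
  Liabilities: Bank reserves +¥139B, Currency in circulation −¥24B
Commercial banking system:
  Assets:      Reserves at CB +¥139B, Securities +¥22B
  Liabilities: Checkable deposits +¥113B, Borrowings from CB +¥48B
So the change in checkable deposits held by the non-bank public at commercial banks is +¥113 billion.

+¥113 billion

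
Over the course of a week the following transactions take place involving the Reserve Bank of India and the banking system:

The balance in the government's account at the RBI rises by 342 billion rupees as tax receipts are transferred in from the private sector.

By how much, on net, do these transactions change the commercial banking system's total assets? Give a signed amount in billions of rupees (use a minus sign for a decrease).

-342 billion

RBI balance sheet:
  Assets:      no change
  Liabilities: Bank reserves −342B, Government deposits +342B
Commercial banking system:
  Assets:      Reserves at CB −342B
  Liabilities: Checkable deposits −342B
Change in total bank assets = -342 billion.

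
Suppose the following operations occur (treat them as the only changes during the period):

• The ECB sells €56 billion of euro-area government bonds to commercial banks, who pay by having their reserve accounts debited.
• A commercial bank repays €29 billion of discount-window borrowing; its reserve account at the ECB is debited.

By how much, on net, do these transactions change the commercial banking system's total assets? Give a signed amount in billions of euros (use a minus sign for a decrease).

-€29 billion

OMO sale (to banks) €56 billion: just an asset swap on bank balance sheets → 0.
Discount-window repayment €29 billion: bank balance sheets shrink → −€29B.
Net: 0 − 29 = -€29 billion.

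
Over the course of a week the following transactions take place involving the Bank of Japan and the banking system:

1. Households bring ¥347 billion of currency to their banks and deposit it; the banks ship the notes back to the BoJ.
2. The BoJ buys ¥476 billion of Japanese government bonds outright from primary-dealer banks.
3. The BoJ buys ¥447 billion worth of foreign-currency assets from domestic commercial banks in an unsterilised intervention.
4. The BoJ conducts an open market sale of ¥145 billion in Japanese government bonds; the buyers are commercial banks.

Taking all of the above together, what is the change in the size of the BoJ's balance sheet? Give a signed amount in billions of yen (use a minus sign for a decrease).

Currency deposit ¥347 billion: only the composition of liabilities changes → 0.
OMO purchase (from banks) ¥476 billion: a BoJ asset is acquired → +¥476B.
FX purchase ¥447 billion: a BoJ asset is acquired → +¥447B.
OMO sale (to banks) ¥145 billion: a BoJ asset is shed → −¥145B.
Net: 0 + 476 + 447 − 145 = +¥778 billion.

+¥778 billion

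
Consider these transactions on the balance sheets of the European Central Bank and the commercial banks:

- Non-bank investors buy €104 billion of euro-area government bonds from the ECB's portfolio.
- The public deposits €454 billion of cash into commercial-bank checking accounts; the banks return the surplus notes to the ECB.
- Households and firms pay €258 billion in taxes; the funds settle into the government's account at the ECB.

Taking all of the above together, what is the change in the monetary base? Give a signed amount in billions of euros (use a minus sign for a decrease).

-€362 billion

ECB balance sheet:
  Assets:      Securities −€104B
  Liabilities: Bank reserves +€92B, Currency in circulation −€454B, Government deposits +€258B
Commercial banking system:
  Assets:      Reserves at CB +€92B
  Liabilities: Checkable deposits +€92B
Monetary base = currency + reserves: −€454B + (+€92B) = -€362 billion.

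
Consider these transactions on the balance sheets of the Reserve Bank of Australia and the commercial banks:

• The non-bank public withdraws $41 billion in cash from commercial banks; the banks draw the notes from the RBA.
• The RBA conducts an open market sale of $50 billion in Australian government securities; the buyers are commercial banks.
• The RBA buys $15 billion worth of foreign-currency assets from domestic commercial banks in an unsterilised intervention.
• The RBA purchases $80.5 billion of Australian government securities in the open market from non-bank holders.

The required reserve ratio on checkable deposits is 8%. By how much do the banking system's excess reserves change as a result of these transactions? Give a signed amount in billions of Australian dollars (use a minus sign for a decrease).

+$1.34 billion

Currency withdrawal $41 billion: reserves −$41B, deposits −$41B.
OMO sale (to banks) $50 billion: reserves −$50B, deposits 0.
FX purchase $15 billion: reserves +$15B, deposits 0.
Asset purchase (from non-banks) $80.5 billion: reserves +$80.5B, deposits +$80.5B.
Totals: Δreserves = +$4.5B, Δdeposits = +$39.5B.
Δrequired reserves = 8% × +$39.5B = +$3.16B.
Δexcess reserves = Δreserves − Δrequired = +$4.5B − (+$3.16B) = +$1.34 billion.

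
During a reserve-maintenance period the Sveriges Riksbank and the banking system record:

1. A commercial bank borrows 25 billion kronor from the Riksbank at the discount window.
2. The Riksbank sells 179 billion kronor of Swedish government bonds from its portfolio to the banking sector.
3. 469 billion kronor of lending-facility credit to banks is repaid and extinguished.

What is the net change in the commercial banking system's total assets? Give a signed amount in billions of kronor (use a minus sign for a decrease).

-444 billion

Discount-window loan 25 billion kronor: bank balance sheets expand → +25B.
OMO sale (to banks) 179 billion kronor: just an asset swap on bank balance sheets → 0.
Discount-window repayment 469 billion kronor: bank balance sheets shrink → −469B.
Net: 25 + 0 − 469 = -444 billion.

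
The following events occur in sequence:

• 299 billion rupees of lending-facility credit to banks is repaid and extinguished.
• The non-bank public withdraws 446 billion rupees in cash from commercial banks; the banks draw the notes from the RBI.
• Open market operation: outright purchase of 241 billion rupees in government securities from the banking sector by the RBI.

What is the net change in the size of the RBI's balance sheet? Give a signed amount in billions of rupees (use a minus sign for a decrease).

Discount-window repayment 299 billion rupees: an RBI asset is shed → −299B.
Currency withdrawal 446 billion rupees: only the composition of liabilities changes → 0.
OMO purchase (from banks) 241 billion rupees: an RBI asset is acquired → +241B.
Net: −299 + 0 + 241 = -58 billion.

-58 billion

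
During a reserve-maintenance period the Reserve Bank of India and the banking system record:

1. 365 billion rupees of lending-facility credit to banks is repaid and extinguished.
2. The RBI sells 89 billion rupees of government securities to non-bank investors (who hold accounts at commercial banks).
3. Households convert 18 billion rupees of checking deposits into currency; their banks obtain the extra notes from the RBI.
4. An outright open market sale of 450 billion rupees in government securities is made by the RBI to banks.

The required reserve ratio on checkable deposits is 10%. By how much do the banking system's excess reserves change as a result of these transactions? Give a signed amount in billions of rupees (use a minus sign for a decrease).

-911.3 billion

Discount-window repayment 365 billion rupees: reserves −365B, deposits 0.
Asset sale (to non-banks) 89 billion rupees: reserves −89B, deposits −89B.
Currency withdrawal 18 billion rupees: reserves −18B, deposits −18B.
OMO sale (to banks) 450 billion rupees: reserves −450B, deposits 0.
Totals: Δreserves = −922B, Δdeposits = −107B.
Δrequired reserves = 10% × −107B = −10.7B.
Δexcess reserves = Δreserves − Δrequired = −922B − (−10.7B) = -911.3 billion.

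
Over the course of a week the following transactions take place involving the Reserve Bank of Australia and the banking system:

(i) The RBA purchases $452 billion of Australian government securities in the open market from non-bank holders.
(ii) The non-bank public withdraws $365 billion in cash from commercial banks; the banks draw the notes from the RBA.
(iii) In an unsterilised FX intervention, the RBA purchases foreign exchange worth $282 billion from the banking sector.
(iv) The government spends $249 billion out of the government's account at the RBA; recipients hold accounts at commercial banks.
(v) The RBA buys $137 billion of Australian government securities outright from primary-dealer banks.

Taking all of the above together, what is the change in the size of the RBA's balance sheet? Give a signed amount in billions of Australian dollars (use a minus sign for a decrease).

+$871 billion

RBA balance sheet:
  Assets:      Securities +$589B, Foreign assets +$282B
  Liabilities: Bank reserves +$755B, Currency in circulation +$365B, Government deposits −$249B
Change in total RBA assets = +$871 billion.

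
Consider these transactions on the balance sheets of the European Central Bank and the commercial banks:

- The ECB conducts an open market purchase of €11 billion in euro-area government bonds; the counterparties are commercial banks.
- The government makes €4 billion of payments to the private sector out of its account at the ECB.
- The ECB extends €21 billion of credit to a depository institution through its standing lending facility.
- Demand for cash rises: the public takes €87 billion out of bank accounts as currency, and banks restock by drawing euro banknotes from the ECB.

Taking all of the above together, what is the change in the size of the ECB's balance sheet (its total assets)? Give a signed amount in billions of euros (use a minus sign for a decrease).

OMO purchase (from banks) €11 billion: an ECB asset is acquired → +€11B.
Government spending €4 billion: only the composition of liabilities changes → 0.
Discount-window loan €21 billion: an ECB asset is acquired → +€21B.
Currency withdrawal €87 billion: only the composition of liabilities changes → 0.
Net: 11 + 0 + 21 + 0 = +€32 billion.

+€32 billion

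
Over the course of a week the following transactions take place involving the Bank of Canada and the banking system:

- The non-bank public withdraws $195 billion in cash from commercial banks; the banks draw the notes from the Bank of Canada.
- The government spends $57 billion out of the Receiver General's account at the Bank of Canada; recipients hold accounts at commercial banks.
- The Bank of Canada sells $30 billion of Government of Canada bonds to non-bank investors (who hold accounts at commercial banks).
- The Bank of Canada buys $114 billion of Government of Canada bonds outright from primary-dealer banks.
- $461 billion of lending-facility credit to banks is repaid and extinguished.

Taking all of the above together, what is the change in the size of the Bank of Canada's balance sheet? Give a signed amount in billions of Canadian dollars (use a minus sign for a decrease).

-$377 billion

Bank of Canada balance sheet:
  Assets:      Securities +$84B, Loans to banks −$461B
  Liabilities: Bank reserves −$515B, Currency in circulation +$195B, Government deposits −$57B
Commercial banking system:
  Assets:      Reserves at CB −$515B, Securities −$114B
  Liabilities: Checkable deposits −$168B, Borrowings from CB −$461B
Change in total Bank of Canada assets = -$377 billion.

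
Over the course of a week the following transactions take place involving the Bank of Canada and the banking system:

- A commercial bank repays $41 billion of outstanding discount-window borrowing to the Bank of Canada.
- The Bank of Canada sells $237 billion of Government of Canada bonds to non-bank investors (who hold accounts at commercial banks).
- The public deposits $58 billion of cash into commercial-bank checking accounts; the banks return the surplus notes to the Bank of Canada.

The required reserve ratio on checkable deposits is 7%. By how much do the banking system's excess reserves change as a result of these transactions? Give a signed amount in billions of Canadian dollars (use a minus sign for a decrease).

Discount-window repayment $41 billion: reserves −$41B, deposits 0.
Asset sale (to non-banks) $237 billion: reserves −$237B, deposits −$237B.
Currency deposit $58 billion: reserves +$58B, deposits +$58B.
Totals: Δreserves = −$220B, Δdeposits = −$179B.
Δrequired reserves = 7% × −$179B = −$12.53B.
Δexcess reserves = Δreserves − Δrequired = −$220B − (−$12.53B) = -$207.47 billion.

-$207.47 billion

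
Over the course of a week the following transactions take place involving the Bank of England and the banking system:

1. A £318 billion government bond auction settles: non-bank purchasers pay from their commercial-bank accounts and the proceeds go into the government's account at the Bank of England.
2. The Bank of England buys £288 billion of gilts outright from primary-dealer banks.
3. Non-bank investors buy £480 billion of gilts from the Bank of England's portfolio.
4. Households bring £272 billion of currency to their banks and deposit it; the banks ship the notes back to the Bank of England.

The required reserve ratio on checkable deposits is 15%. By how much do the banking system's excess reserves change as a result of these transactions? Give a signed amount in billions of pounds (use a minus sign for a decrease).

Government account inflow £318 billion: reserves −£318B, deposits −£318B.
OMO purchase (from banks) £288 billion: reserves +£288B, deposits 0.
Asset sale (to non-banks) £480 billion: reserves −£480B, deposits −£480B.
Currency deposit £272 billion: reserves +£272B, deposits +£272B.
Totals: Δreserves = −£238B, Δdeposits = −£526B.
Δrequired reserves = 15% × −£526B = −£78.9B.
Δexcess reserves = Δreserves − Δrequired = −£238B − (−£78.9B) = -£159.1 billion.

-£159.1 billion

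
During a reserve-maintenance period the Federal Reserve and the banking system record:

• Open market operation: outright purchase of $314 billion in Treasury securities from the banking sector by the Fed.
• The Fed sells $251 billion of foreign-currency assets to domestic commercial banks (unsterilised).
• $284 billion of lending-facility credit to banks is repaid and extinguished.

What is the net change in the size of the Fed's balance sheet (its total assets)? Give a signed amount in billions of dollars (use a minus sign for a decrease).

Fed balance sheet:
  Assets:      Securities +$314B, Loans to banks −$284B, Foreign assets −$251B
  Liabilities: Bank reserves −$221B
Commercial banking system:
  Assets:      Reserves at CB −$221B, Securities −$314B, Foreign assets +$251B
  Liabilities: Borrowings from CB −$284B
Change in total Fed assets = -$221 billion.

-$221 billion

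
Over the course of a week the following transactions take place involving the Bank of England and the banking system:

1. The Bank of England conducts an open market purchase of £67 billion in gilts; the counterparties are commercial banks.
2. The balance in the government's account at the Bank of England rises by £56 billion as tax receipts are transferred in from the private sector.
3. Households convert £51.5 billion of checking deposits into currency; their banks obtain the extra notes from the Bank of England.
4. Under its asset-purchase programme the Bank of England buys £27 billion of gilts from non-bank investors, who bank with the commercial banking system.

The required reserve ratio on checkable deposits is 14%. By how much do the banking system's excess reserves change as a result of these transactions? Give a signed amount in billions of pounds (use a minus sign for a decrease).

OMO purchase (from banks) £67 billion: reserves +£67B, deposits 0.
Government account inflow £56 billion: reserves −£56B, deposits −£56B.
Currency withdrawal £51.5 billion: reserves −£51.5B, deposits −£51.5B.
Asset purchase (from non-banks) £27 billion: reserves +£27B, deposits +£27B.
Totals: Δreserves = −£13.5B, Δdeposits = −£80.5B.
Δrequired reserves = 14% × −£80.5B = −£11.27B.
Δexcess reserves = Δreserves − Δrequired = −£13.5B − (−£11.27B) = -£2.23 billion.

-£2.23 billion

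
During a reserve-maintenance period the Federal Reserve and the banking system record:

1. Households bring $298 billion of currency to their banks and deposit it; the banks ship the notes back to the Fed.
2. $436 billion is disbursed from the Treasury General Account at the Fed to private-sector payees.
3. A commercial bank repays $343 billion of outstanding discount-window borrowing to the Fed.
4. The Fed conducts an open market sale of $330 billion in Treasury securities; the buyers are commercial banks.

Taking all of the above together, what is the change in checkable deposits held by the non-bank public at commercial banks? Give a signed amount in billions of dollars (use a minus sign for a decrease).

+$734 billion

Currency deposit $298 billion: non-bank counterparties' bank balances rise → +$298B.
Government spending $436 billion: non-bank counterparties' bank balances rise → +$436B.
Discount-window repayment $343 billion: the counterparty is a bank, so public deposits are unchanged → 0.
OMO sale (to banks) $330 billion: the counterparty is a bank, so public deposits are unchanged → 0.
Net: 298 + 436 + 0 + 0 = +$734 billion.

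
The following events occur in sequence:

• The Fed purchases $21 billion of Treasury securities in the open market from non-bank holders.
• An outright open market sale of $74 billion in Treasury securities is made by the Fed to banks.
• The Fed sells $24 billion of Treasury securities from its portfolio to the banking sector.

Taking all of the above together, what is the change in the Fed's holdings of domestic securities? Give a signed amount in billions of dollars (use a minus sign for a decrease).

Asset purchase (from non-banks) $21 billion: securities added to the Fed's portfolio → +$21B.
OMO sale (to banks) $74 billion: securities removed from the Fed's portfolio → −$74B.
OMO sale (to banks) $24 billion: securities removed from the Fed's portfolio → −$24B.
Net: 21 − 74 − 24 = -$77 billion.

-$77 billion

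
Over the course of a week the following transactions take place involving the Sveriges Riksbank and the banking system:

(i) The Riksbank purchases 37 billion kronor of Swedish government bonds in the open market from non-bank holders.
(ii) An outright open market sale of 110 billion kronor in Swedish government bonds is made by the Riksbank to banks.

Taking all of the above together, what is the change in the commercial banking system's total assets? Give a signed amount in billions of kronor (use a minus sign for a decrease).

Riksbank balance sheet:
  Assets:      Securities −73B
  Liabilities: Bank reserves −73B
Commercial banking system:
  Assets:      Reserves at CB −73B, Securities +110B
  Liabilities: Checkable deposits +37B
Change in total bank assets = +37 billion.

+37 billion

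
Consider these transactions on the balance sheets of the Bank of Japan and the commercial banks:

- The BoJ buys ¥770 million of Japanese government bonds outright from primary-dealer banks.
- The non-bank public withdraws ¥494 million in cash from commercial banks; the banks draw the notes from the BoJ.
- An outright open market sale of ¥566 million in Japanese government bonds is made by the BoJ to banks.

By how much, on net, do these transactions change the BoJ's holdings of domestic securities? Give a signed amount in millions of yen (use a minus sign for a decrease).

OMO purchase (from banks) ¥770 million: securities added to the BoJ's portfolio → +¥770M.
Currency withdrawal ¥494 million: the BoJ's securities portfolio is untouched → 0.
OMO sale (to banks) ¥566 million: securities removed from the BoJ's portfolio → −¥566M.
Net: 770 + 0 − 566 = +¥204 million.

+¥204 million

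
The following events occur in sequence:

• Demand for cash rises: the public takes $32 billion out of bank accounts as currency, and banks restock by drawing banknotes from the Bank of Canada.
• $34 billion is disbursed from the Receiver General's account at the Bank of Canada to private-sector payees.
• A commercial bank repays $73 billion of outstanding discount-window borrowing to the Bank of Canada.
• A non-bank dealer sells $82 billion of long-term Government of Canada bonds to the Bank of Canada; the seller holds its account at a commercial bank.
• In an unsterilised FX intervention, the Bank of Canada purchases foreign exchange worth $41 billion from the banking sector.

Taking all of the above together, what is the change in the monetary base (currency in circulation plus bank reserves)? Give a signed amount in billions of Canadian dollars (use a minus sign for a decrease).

Bank of Canada balance sheet:
  Assets:      Securities +$82B, Loans to banks −$73B, Foreign assets +$41B
  Liabilities: Bank reserves +$52B, Currency in circulation +$32B, Government deposits −$34B
Commercial banking system:
  Assets:      Reserves at CB +$52B, Foreign assets −$41B
  Liabilities: Checkable deposits +$84B, Borrowings from CB −$73B
Monetary base = currency + reserves: +$32B + (+$52B) = +$84 billion.

+$84 billion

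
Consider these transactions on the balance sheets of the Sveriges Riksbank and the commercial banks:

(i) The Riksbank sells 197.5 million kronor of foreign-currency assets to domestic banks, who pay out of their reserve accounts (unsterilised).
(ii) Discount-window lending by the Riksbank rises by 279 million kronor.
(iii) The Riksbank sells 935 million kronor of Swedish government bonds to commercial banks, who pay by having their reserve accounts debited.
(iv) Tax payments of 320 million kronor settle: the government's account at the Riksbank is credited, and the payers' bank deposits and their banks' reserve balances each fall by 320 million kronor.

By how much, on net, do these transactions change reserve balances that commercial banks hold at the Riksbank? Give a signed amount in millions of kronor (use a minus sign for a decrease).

-1173.5 million

FX sale 197.5 million kronor: the buying banks pay out of their reserve balances → −197.5M.
Discount-window loan 279 million kronor: the loan is credited to the bank's reserve account → +279M.
OMO sale (to banks) 935 million kronor: the buying banks pay out of their reserve balances → −935M.
Government account inflow 320 million kronor: funds move from bank reserves into the government account → −320M.
Net: −197.5 + 279 − 935 − 320 = -1173.5 million.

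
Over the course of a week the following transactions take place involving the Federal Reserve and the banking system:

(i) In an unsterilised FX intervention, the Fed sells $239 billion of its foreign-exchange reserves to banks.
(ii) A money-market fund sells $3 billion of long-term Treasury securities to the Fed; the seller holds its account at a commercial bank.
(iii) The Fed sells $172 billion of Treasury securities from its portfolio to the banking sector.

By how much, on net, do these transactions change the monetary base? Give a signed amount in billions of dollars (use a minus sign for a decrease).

-$408 billion

FX sale $239 billion: Fed balance sheet contracts → −$239B.
Asset purchase (from non-banks) $3 billion: Fed balance sheet expands → +$3B.
OMO sale (to banks) $172 billion: Fed balance sheet contracts → −$172B.
Net: −239 + 3 − 172 = -$408 billion.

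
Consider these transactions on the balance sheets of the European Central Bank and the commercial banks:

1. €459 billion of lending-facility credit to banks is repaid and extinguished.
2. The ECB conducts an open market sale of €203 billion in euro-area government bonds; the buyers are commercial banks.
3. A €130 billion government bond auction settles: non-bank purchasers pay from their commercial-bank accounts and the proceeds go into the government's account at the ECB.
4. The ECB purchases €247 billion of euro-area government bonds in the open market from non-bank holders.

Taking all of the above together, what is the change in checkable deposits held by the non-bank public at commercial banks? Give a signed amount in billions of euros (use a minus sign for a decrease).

+€117 billion

Discount-window repayment €459 billion: the counterparty is a bank, so public deposits are unchanged → 0.
OMO sale (to banks) €203 billion: the counterparty is a bank, so public deposits are unchanged → 0.
Government account inflow €130 billion: non-bank counterparties' bank balances fall → −€130B.
Asset purchase (from non-banks) €247 billion: non-bank counterparties' bank balances rise → +€247B.
Net: 0 + 0 − 130 + 247 = +€117 billion.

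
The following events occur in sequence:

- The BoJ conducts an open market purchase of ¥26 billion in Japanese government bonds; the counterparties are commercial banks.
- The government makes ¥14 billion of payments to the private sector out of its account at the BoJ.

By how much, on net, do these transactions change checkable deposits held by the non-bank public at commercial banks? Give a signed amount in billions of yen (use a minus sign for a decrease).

BoJ balance sheet:
  Assets:      Securities +¥26B
  Liabilities: Bank reserves +¥40B, Government deposits −¥14B
Commercial banking system:
  Assets:      Reserves at CB +¥40B, Securities −¥26B
  Liabilities: Checkable deposits +¥14B
So the change in checkable deposits held by the non-bank public at commercial banks is +¥14 billion.

+¥14 billion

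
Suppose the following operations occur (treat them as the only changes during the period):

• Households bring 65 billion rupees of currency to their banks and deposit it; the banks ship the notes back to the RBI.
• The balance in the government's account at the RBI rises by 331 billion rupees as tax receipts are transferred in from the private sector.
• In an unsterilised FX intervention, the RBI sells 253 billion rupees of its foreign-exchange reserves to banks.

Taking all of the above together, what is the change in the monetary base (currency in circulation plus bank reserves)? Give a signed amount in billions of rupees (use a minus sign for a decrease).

-584 billion

Currency deposit 65 billion rupees: just a shift between currency and reserves — both are base money → 0.
Government account inflow 331 billion rupees: reserves shift to a non-base liability → −331B.
FX sale 253 billion rupees: RBI balance sheet contracts → −253B.
Net: 0 − 331 − 253 = -584 billion.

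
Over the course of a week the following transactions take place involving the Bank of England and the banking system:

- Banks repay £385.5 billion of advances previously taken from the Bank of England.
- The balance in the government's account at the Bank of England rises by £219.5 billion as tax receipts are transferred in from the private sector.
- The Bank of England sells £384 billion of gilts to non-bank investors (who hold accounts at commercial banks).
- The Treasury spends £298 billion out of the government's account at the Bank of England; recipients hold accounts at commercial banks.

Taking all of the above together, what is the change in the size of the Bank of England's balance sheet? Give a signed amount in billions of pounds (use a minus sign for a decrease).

-£769.5 billion

Bank of England balance sheet:
  Assets:      Securities −£384B, Loans to banks −£385.5B
  Liabilities: Bank reserves −£691B, Government deposits −£78.5B
Commercial banking system:
  Assets:      Reserves at CB −£691B
  Liabilities: Checkable deposits −£305.5B, Borrowings from CB −£385.5B
Change in total Bank of England assets = -£769.5 billion.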